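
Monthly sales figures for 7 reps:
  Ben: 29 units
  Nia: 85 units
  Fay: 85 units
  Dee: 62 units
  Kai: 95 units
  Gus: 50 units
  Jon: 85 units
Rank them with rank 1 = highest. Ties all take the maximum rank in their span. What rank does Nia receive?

Sorted (descending): 95, 85, 85, 85, 62, 50, 29
The 3 values of 85 occupy positions 2–4 → each gets rank 4.
Nia has value 85 units → rank 4.

4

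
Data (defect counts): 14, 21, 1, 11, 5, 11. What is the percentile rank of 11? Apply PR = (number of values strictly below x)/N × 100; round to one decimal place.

N = 6.
Strictly below 11: 2. Equal to 11: 2.
PR = 2/6 × 100 = 33.3

33.3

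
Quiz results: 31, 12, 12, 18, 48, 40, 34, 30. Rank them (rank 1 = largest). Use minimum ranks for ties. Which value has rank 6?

Sorted (descending): 48, 40, 34, 31, 30, 18, 12, 12
The 2 values of 12 occupy positions 7–8 → each gets rank 7.
Rank 6 → value 18.

18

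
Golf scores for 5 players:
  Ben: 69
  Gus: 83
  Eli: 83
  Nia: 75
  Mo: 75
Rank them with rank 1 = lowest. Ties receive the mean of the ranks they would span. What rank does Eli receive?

Sorted (ascending): 69, 75, 75, 83, 83
The 2 values of 75 occupy positions 2–3 → average rank (2+3)/2 = 2.5.
The 2 values of 83 occupy positions 4–5 → average rank (4+5)/2 = 4.5.
Eli has value 83 → rank 4.5.

4.5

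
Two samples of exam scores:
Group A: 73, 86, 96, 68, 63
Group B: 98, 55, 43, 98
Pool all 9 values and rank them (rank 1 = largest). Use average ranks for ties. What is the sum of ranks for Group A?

Sorted (descending): 98, 98, 96, 86, 73, 68, 63, 55, 43
The 2 values of 98 occupy positions 1–2 → average rank (1+2)/2 = 1.5.
Group A values → pooled ranks: 73→5, 86→4, 96→3, 68→6, 63→7
Rank sum = 5 + 4 + 3 + 6 + 7 = 25

25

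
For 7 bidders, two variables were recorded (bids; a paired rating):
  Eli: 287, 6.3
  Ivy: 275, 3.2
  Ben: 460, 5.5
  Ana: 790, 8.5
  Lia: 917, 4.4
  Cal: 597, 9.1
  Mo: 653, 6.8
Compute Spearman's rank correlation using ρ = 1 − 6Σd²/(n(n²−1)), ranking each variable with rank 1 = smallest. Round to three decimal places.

0.321

Ranks of variable 1: 2, 1, 3, 6, 7, 4, 5
Ranks of variable 2: 4, 1, 3, 6, 2, 7, 5
d = r₁ − r₂: -2, 0, 0, 0, 5, -3, 0
d²: 4, 0, 0, 0, 25, 9, 0; Σd² = 38
ρ = 1 − 6·38/(7·48) = 1 − 228/336 = 0.321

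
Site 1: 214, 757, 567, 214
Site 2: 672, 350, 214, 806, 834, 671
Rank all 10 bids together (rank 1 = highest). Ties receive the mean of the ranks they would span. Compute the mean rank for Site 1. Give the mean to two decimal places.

Sorted (descending): 834, 806, 757, 672, 671, 567, 350, 214, 214, 214
The 3 values of 214 occupy positions 8–10 → average rank 9.
Site 1 values → pooled ranks: 214→9, 757→3, 567→6, 214→9
Mean rank = (9 + 3 + 6 + 9) / 4 = 6.75

6.75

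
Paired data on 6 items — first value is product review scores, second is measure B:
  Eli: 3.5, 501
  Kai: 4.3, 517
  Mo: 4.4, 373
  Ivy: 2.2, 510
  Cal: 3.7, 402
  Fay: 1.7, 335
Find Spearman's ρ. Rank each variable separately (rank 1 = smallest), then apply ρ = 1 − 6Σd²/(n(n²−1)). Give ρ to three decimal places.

0.200

Ranks of variable 1: 3, 5, 6, 2, 4, 1
Ranks of variable 2: 4, 6, 2, 5, 3, 1
d = r₁ − r₂: -1, -1, 4, -3, 1, 0
d²: 1, 1, 16, 9, 1, 0; Σd² = 28
ρ = 1 − 6·28/(6·35) = 1 − 168/210 = 0.200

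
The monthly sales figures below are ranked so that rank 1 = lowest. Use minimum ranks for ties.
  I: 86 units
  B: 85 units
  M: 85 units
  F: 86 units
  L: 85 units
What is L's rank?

1

Sorted (ascending): 85, 85, 85, 86, 86
The 3 values of 85 occupy positions 1–3 → each gets rank 1.
The 2 values of 86 occupy positions 4–5 → each gets rank 4.
L has value 85 units → rank 1.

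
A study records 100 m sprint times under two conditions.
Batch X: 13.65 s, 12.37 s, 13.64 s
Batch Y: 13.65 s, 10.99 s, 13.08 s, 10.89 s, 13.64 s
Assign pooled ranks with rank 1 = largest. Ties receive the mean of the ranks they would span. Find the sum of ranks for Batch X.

11

Sorted (descending): 13.65, 13.65, 13.64, 13.64, 13.08, 12.37, 10.99, 10.89
The 2 values of 13.65 occupy positions 1–2 → average rank (1+2)/2 = 1.5.
The 2 values of 13.64 occupy positions 3–4 → average rank (3+4)/2 = 3.5.
Batch X values → pooled ranks: 13.65→1.5, 12.37→6, 13.64→3.5
Rank sum = 1.5 + 6 + 3.5 = 11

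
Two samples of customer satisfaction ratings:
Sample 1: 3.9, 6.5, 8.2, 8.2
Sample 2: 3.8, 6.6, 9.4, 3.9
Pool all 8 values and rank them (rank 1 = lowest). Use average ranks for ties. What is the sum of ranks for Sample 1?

Sorted (ascending): 3.8, 3.9, 3.9, 6.5, 6.6, 8.2, 8.2, 9.4
The 2 values of 3.9 occupy positions 2–3 → average rank (2+3)/2 = 2.5.
The 2 values of 8.2 occupy positions 6–7 → average rank (6+7)/2 = 6.5.
Sample 1 values → pooled ranks: 3.9→2.5, 6.5→4, 8.2→6.5, 8.2→6.5
Rank sum = 2.5 + 4 + 6.5 + 6.5 = 19.5

19.5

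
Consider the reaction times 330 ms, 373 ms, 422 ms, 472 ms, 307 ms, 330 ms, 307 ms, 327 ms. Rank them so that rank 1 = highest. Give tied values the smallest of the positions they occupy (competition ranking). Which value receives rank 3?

373

Sorted (descending): 472, 422, 373, 330, 330, 327, 307, 307
The 2 values of 330 occupy positions 4–5 → each gets rank 4.
The 2 values of 307 occupy positions 7–8 → each gets rank 7.
Rank 3 → value 373.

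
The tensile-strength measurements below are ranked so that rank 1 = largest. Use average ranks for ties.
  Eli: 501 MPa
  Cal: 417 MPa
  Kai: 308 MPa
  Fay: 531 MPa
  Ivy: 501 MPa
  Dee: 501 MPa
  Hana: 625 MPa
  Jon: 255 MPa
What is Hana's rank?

1

Sorted (descending): 625, 531, 501, 501, 501, 417, 308, 255
The 3 values of 501 occupy positions 3–5 → average rank 4.
Hana has value 625 MPa → rank 1.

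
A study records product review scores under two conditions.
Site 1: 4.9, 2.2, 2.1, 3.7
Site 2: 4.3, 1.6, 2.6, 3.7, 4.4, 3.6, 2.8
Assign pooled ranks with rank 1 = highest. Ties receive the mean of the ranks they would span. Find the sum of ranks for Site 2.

41.5

Sorted (descending): 4.9, 4.4, 4.3, 3.7, 3.7, 3.6, 2.8, 2.6, 2.2, 2.1, 1.6
The 2 values of 3.7 occupy positions 4–5 → average rank (4+5)/2 = 4.5.
Site 2 values → pooled ranks: 4.3→3, 1.6→11, 2.6→8, 3.7→4.5, 4.4→2, 3.6→6, 2.8→7
Rank sum = 3 + 11 + 8 + 4.5 + 2 + 6 + 7 = 41.5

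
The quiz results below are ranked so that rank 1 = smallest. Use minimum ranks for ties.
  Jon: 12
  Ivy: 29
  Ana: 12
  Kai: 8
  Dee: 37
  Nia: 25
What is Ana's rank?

2

Sorted (ascending): 8, 12, 12, 25, 29, 37
The 2 values of 12 occupy positions 2–3 → each gets rank 2.
Ana has value 12 → rank 2.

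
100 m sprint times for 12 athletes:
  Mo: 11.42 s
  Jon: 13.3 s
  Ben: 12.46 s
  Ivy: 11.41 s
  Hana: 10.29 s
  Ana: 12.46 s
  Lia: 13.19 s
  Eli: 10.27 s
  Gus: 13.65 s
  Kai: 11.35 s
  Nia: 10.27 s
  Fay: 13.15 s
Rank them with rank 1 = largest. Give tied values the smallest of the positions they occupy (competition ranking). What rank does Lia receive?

Sorted (descending): 13.65, 13.3, 13.19, 13.15, 12.46, 12.46, 11.42, 11.41, 11.35, 10.29, 10.27, 10.27
The 2 values of 12.46 occupy positions 5–6 → each gets rank 5.
The 2 values of 10.27 occupy positions 11–12 → each gets rank 11.
Lia has value 13.19 s → rank 3.

3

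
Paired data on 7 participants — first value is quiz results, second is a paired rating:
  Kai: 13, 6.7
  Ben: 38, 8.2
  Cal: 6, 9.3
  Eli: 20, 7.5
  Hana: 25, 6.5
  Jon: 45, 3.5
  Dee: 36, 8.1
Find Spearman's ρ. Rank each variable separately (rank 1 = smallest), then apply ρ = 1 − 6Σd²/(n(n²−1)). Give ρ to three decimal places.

-0.393

Ranks of variable 1: 2, 6, 1, 3, 4, 7, 5
Ranks of variable 2: 3, 6, 7, 4, 2, 1, 5
d = r₁ − r₂: -1, 0, -6, -1, 2, 6, 0
d²: 1, 0, 36, 1, 4, 36, 0; Σd² = 78
ρ = 1 − 6·78/(7·48) = 1 − 468/336 = -0.393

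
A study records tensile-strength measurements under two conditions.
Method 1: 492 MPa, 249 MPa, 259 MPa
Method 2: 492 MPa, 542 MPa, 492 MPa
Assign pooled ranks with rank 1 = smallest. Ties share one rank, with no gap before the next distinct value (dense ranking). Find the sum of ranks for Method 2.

Sorted (ascending): 249, 259, 492, 492, 492, 542
The 3 values of 492 share dense rank 3.
Remaining distinct values take the next consecutive integers.
Method 2 values → pooled ranks: 492→3, 542→4, 492→3
Rank sum = 3 + 4 + 3 = 10

10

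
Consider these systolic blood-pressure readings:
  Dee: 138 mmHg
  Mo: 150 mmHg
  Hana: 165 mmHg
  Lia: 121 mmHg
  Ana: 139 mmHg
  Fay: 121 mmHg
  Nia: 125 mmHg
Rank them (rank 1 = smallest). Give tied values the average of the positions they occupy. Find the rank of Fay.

Sorted (ascending): 121, 121, 125, 138, 139, 150, 165
The 2 values of 121 occupy positions 1–2 → average rank (1+2)/2 = 1.5.
Fay has value 121 mmHg → rank 1.5.

1.5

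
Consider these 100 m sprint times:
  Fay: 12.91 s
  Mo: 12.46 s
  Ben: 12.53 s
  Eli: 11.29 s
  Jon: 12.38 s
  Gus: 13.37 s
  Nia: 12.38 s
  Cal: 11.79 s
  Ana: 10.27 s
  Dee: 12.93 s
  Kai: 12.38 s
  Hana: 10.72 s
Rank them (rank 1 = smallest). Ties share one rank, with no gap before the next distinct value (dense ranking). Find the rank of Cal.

4

Sorted (ascending): 10.27, 10.72, 11.29, 11.79, 12.38, 12.38, 12.38, 12.46, 12.53, 12.91, 12.93, 13.37
The 3 values of 12.38 share dense rank 5.
Remaining distinct values take the next consecutive integers.
Cal has value 11.79 s → rank 4.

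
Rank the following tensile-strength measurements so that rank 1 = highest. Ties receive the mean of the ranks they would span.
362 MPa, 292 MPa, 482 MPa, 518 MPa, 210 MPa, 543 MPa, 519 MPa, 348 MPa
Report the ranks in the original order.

Sorted (descending): 543, 519, 518, 482, 362, 348, 292, 210
No ties — each value takes its position as its rank.

5, 7, 4, 3, 8, 1, 2, 6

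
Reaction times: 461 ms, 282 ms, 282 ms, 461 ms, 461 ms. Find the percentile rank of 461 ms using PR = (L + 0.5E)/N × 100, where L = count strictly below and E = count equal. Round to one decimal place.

70.0

N = 5.
Strictly below 461: 2. Equal to 461: 3.
PR = (2 + 0.5·3)/5 × 100 = 70.0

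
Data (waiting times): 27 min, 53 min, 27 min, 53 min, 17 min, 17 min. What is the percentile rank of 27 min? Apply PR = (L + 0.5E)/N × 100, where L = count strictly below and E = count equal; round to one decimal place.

N = 6.
Strictly below 27: 2. Equal to 27: 2.
PR = (2 + 0.5·2)/6 × 100 = 50.0

50.0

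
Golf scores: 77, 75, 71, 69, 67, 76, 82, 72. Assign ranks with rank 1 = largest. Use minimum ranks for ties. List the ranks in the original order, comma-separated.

2, 4, 6, 7, 8, 3, 1, 5

Sorted (descending): 82, 77, 76, 75, 72, 71, 69, 67
No ties — each value takes its position as its rank.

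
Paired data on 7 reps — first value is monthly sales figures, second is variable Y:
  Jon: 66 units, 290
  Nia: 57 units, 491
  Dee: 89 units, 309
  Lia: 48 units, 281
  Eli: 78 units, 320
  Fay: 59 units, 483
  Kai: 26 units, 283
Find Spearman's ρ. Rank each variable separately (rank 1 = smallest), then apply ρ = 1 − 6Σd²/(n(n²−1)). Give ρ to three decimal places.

0.357

Ranks of variable 1: 5, 3, 7, 2, 6, 4, 1
Ranks of variable 2: 3, 7, 4, 1, 5, 6, 2
d = r₁ − r₂: 2, -4, 3, 1, 1, -2, -1
d²: 4, 16, 9, 1, 1, 4, 1; Σd² = 36
ρ = 1 − 6·36/(7·48) = 1 − 216/336 = 0.357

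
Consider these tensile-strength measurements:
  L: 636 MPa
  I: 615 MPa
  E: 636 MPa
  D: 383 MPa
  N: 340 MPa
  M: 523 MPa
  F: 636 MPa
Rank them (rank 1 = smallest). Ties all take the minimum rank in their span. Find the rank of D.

2

Sorted (ascending): 340, 383, 523, 615, 636, 636, 636
The 3 values of 636 occupy positions 5–7 → each gets rank 5.
D has value 383 MPa → rank 2.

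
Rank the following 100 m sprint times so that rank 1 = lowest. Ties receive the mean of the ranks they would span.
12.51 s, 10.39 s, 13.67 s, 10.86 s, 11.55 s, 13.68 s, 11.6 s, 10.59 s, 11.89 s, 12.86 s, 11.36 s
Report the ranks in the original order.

Sorted (ascending): 10.39, 10.59, 10.86, 11.36, 11.55, 11.6, 11.89, 12.51, 12.86, 13.67, 13.68
No ties — each value takes its position as its rank.

8, 1, 10, 3, 5, 11, 6, 2, 7, 9, 4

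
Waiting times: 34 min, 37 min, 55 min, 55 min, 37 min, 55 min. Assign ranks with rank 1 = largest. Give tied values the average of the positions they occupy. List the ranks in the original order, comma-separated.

6, 4.5, 2, 2, 4.5, 2

Sorted (descending): 55, 55, 55, 37, 37, 34
The 3 values of 55 occupy positions 1–3 → average rank 2.
The 2 values of 37 occupy positions 4–5 → average rank (4+5)/2 = 4.5.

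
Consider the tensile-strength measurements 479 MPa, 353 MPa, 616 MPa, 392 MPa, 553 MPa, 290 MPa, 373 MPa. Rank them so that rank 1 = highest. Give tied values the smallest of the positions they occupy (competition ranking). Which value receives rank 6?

353

Sorted (descending): 616, 553, 479, 392, 373, 353, 290
No ties — each value takes its position as its rank.
Rank 6 → value 353.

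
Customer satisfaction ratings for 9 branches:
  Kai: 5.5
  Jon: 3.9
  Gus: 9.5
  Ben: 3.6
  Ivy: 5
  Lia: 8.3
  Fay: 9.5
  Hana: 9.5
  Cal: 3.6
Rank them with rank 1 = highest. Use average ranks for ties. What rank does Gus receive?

2

Sorted (descending): 9.5, 9.5, 9.5, 8.3, 5.5, 5, 3.9, 3.6, 3.6
The 3 values of 9.5 occupy positions 1–3 → average rank 2.
The 2 values of 3.6 occupy positions 8–9 → average rank (8+9)/2 = 8.5.
Gus has value 9.5 → rank 2.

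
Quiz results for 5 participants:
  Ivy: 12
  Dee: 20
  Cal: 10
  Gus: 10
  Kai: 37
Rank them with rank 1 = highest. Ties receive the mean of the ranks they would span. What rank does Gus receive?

4.5

Sorted (descending): 37, 20, 12, 10, 10
The 2 values of 10 occupy positions 4–5 → average rank (4+5)/2 = 4.5.
Gus has value 10 → rank 4.5.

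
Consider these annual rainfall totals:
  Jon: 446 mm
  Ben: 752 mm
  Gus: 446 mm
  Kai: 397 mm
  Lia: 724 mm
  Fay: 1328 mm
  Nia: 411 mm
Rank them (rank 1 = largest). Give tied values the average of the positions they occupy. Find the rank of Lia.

Sorted (descending): 1328, 752, 724, 446, 446, 411, 397
The 2 values of 446 occupy positions 4–5 → average rank (4+5)/2 = 4.5.
Lia has value 724 mm → rank 3.

3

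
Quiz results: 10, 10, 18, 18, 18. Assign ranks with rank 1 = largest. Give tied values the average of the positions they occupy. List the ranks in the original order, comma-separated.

4.5, 4.5, 2, 2, 2

Sorted (descending): 18, 18, 18, 10, 10
The 3 values of 18 occupy positions 1–3 → average rank 2.
The 2 values of 10 occupy positions 4–5 → average rank (4+5)/2 = 4.5.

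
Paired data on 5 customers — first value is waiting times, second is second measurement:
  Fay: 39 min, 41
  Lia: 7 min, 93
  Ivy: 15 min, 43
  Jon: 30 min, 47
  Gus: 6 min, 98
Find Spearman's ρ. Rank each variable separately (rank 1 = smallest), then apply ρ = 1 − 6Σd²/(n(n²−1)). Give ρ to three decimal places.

Ranks of variable 1: 5, 2, 3, 4, 1
Ranks of variable 2: 1, 4, 2, 3, 5
d = r₁ − r₂: 4, -2, 1, 1, -4
d²: 16, 4, 1, 1, 16; Σd² = 38
ρ = 1 − 6·38/(5·24) = 1 − 228/120 = -0.900

-0.900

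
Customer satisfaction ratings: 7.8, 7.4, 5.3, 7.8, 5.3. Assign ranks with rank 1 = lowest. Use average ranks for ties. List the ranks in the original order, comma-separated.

4.5, 3, 1.5, 4.5, 1.5

Sorted (ascending): 5.3, 5.3, 7.4, 7.8, 7.8
The 2 values of 5.3 occupy positions 1–2 → average rank (1+2)/2 = 1.5.
The 2 values of 7.8 occupy positions 4–5 → average rank (4+5)/2 = 4.5.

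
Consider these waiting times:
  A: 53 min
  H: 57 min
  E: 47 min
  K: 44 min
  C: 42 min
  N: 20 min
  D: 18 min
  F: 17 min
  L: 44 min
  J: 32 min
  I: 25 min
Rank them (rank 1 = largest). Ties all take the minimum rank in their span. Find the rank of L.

4

Sorted (descending): 57, 53, 47, 44, 44, 42, 32, 25, 20, 18, 17
The 2 values of 44 occupy positions 4–5 → each gets rank 4.
L has value 44 min → rank 4.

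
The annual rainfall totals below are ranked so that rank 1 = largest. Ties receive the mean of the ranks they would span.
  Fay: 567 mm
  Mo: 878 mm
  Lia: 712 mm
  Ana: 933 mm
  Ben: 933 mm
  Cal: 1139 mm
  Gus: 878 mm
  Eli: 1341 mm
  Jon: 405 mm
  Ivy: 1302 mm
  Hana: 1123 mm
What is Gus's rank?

Sorted (descending): 1341, 1302, 1139, 1123, 933, 933, 878, 878, 712, 567, 405
The 2 values of 933 occupy positions 5–6 → average rank (5+6)/2 = 5.5.
The 2 values of 878 occupy positions 7–8 → average rank (7+8)/2 = 7.5.
Gus has value 878 mm → rank 7.5.

7.5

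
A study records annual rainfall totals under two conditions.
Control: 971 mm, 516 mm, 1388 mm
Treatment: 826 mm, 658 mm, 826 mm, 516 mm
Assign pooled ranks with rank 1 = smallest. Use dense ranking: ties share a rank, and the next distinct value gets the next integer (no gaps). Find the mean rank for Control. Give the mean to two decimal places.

3.33

Sorted (ascending): 516, 516, 658, 826, 826, 971, 1388
The 2 values of 516 share dense rank 1.
The 2 values of 826 share dense rank 3.
Remaining distinct values take the next consecutive integers.
Control values → pooled ranks: 971→4, 516→1, 1388→5
Mean rank = (4 + 1 + 5) / 3 = 3.33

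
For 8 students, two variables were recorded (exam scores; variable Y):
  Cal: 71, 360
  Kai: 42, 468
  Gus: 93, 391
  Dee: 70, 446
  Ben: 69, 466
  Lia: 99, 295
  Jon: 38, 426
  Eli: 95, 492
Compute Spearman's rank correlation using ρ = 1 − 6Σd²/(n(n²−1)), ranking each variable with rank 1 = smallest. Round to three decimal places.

Ranks of variable 1: 5, 2, 6, 4, 3, 8, 1, 7
Ranks of variable 2: 2, 7, 3, 5, 6, 1, 4, 8
d = r₁ − r₂: 3, -5, 3, -1, -3, 7, -3, -1
d²: 9, 25, 9, 1, 9, 49, 9, 1; Σd² = 112
ρ = 1 − 6·112/(8·63) = 1 − 672/504 = -0.333

-0.333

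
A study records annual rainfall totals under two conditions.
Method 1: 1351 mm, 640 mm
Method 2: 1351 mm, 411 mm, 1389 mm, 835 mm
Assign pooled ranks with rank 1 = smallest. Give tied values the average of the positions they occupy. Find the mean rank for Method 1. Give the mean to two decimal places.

Sorted (ascending): 411, 640, 835, 1351, 1351, 1389
The 2 values of 1351 occupy positions 4–5 → average rank (4+5)/2 = 4.5.
Method 1 values → pooled ranks: 1351→4.5, 640→2
Mean rank = (4.5 + 2) / 2 = 3.25

3.25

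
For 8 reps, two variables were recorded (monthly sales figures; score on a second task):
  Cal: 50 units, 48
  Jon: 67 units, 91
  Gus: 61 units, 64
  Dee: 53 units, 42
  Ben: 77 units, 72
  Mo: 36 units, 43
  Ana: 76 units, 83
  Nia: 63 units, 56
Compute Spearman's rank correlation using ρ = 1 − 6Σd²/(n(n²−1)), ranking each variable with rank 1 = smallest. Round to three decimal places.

Ranks of variable 1: 2, 6, 4, 3, 8, 1, 7, 5
Ranks of variable 2: 3, 8, 5, 1, 6, 2, 7, 4
d = r₁ − r₂: -1, -2, -1, 2, 2, -1, 0, 1
d²: 1, 4, 1, 4, 4, 1, 0, 1; Σd² = 16
ρ = 1 − 6·16/(8·63) = 1 − 96/504 = 0.810

0.810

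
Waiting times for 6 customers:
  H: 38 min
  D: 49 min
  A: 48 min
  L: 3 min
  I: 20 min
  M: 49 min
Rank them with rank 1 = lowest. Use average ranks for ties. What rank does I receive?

Sorted (ascending): 3, 20, 38, 48, 49, 49
The 2 values of 49 occupy positions 5–6 → average rank (5+6)/2 = 5.5.
I has value 20 min → rank 2.

2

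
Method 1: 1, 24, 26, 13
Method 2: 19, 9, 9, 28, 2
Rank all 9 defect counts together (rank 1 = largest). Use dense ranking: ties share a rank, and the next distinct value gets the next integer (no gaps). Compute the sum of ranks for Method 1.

Sorted (descending): 28, 26, 24, 19, 13, 9, 9, 2, 1
The 2 values of 9 share dense rank 6.
Remaining distinct values take the next consecutive integers.
Method 1 values → pooled ranks: 1→8, 24→3, 26→2, 13→5
Rank sum = 8 + 3 + 2 + 5 = 18

18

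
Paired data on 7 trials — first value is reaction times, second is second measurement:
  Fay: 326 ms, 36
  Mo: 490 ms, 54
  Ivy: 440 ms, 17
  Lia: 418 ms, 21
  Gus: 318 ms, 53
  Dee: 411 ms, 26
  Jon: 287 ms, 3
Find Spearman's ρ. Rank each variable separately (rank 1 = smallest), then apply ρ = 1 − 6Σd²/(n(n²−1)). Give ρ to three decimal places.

Ranks of variable 1: 3, 7, 6, 5, 2, 4, 1
Ranks of variable 2: 5, 7, 2, 3, 6, 4, 1
d = r₁ − r₂: -2, 0, 4, 2, -4, 0, 0
d²: 4, 0, 16, 4, 16, 0, 0; Σd² = 40
ρ = 1 − 6·40/(7·48) = 1 − 240/336 = 0.286

0.286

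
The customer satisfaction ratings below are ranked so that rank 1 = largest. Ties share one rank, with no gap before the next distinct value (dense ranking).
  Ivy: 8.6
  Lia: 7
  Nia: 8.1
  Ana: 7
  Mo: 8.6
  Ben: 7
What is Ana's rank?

Sorted (descending): 8.6, 8.6, 8.1, 7, 7, 7
The 2 values of 8.6 share dense rank 1.
The 3 values of 7 share dense rank 3.
Remaining distinct values take the next consecutive integers.
Ana has value 7 → rank 3.

3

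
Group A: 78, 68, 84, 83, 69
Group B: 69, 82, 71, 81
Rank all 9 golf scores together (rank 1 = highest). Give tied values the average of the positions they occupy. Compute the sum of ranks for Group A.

Sorted (descending): 84, 83, 82, 81, 78, 71, 69, 69, 68
The 2 values of 69 occupy positions 7–8 → average rank (7+8)/2 = 7.5.
Group A values → pooled ranks: 78→5, 68→9, 84→1, 83→2, 69→7.5
Rank sum = 5 + 9 + 1 + 2 + 7.5 = 24.5

24.5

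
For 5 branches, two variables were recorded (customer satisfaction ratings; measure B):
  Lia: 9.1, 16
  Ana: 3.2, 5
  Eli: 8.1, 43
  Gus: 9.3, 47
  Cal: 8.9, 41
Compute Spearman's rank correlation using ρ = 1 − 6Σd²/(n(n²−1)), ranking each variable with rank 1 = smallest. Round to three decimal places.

Ranks of variable 1: 4, 1, 2, 5, 3
Ranks of variable 2: 2, 1, 4, 5, 3
d = r₁ − r₂: 2, 0, -2, 0, 0
d²: 4, 0, 4, 0, 0; Σd² = 8
ρ = 1 − 6·8/(5·24) = 1 − 48/120 = 0.600

0.600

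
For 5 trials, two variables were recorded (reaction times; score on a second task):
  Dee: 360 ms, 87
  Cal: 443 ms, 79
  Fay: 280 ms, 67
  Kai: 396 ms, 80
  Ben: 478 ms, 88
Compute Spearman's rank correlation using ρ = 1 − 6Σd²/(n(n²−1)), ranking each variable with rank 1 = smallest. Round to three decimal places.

0.600

Ranks of variable 1: 2, 4, 1, 3, 5
Ranks of variable 2: 4, 2, 1, 3, 5
d = r₁ − r₂: -2, 2, 0, 0, 0
d²: 4, 4, 0, 0, 0; Σd² = 8
ρ = 1 − 6·8/(5·24) = 1 − 48/120 = 0.600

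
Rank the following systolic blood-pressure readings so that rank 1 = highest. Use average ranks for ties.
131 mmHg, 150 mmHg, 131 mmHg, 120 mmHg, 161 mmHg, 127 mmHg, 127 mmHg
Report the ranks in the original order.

3.5, 2, 3.5, 7, 1, 5.5, 5.5

Sorted (descending): 161, 150, 131, 131, 127, 127, 120
The 2 values of 131 occupy positions 3–4 → average rank (3+4)/2 = 3.5.
The 2 values of 127 occupy positions 5–6 → average rank (5+6)/2 = 5.5.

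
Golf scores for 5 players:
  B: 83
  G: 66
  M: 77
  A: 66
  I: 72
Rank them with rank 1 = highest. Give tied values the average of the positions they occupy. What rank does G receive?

4.5

Sorted (descending): 83, 77, 72, 66, 66
The 2 values of 66 occupy positions 4–5 → average rank (4+5)/2 = 4.5.
G has value 66 → rank 4.5.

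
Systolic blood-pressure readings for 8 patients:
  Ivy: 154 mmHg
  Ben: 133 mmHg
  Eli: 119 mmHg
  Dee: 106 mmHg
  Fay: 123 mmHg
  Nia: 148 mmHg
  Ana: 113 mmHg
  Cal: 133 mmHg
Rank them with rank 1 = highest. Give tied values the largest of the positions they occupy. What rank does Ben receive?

4

Sorted (descending): 154, 148, 133, 133, 123, 119, 113, 106
The 2 values of 133 occupy positions 3–4 → each gets rank 4.
Ben has value 133 mmHg → rank 4.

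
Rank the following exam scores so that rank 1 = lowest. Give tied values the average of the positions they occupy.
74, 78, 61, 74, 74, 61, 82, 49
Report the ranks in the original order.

5, 7, 2.5, 5, 5, 2.5, 8, 1

Sorted (ascending): 49, 61, 61, 74, 74, 74, 78, 82
The 2 values of 61 occupy positions 2–3 → average rank (2+3)/2 = 2.5.
The 3 values of 74 occupy positions 4–6 → average rank 5.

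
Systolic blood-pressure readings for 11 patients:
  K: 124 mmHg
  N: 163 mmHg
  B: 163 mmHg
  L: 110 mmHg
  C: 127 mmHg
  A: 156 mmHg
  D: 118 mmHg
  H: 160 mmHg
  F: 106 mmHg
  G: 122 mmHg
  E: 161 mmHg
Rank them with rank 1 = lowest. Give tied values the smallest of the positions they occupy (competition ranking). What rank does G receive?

4

Sorted (ascending): 106, 110, 118, 122, 124, 127, 156, 160, 161, 163, 163
The 2 values of 163 occupy positions 10–11 → each gets rank 10.
G has value 122 mmHg → rank 4.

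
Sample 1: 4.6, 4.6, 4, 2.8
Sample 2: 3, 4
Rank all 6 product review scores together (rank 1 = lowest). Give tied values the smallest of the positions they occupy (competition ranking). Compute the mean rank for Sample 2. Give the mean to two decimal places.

2.50

Sorted (ascending): 2.8, 3, 4, 4, 4.6, 4.6
The 2 values of 4 occupy positions 3–4 → each gets rank 3.
The 2 values of 4.6 occupy positions 5–6 → each gets rank 5.
Sample 2 values → pooled ranks: 3→2, 4→3
Mean rank = (2 + 3) / 2 = 2.50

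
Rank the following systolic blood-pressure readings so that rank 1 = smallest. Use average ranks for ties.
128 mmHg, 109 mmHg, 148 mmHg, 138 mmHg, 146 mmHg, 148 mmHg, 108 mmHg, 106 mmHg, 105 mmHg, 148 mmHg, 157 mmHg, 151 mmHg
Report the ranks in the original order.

Sorted (ascending): 105, 106, 108, 109, 128, 138, 146, 148, 148, 148, 151, 157
The 3 values of 148 occupy positions 8–10 → average rank 9.

5, 4, 9, 6, 7, 9, 3, 2, 1, 9, 12, 11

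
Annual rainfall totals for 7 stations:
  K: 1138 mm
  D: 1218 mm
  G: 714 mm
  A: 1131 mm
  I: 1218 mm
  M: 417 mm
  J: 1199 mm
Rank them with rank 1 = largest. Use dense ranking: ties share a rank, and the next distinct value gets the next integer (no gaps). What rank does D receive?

1

Sorted (descending): 1218, 1218, 1199, 1138, 1131, 714, 417
The 2 values of 1218 share dense rank 1.
Remaining distinct values take the next consecutive integers.
D has value 1218 mm → rank 1.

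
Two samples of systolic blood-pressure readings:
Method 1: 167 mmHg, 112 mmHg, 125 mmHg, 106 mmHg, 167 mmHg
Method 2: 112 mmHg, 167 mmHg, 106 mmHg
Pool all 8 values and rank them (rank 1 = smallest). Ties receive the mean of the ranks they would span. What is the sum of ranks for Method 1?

24

Sorted (ascending): 106, 106, 112, 112, 125, 167, 167, 167
The 2 values of 106 occupy positions 1–2 → average rank (1+2)/2 = 1.5.
The 2 values of 112 occupy positions 3–4 → average rank (3+4)/2 = 3.5.
The 3 values of 167 occupy positions 6–8 → average rank 7.
Method 1 values → pooled ranks: 167→7, 112→3.5, 125→5, 106→1.5, 167→7
Rank sum = 7 + 3.5 + 5 + 1.5 + 7 = 24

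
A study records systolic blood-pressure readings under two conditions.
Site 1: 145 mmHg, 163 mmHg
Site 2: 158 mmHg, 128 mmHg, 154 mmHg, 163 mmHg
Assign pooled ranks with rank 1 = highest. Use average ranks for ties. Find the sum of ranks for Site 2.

14.5

Sorted (descending): 163, 163, 158, 154, 145, 128
The 2 values of 163 occupy positions 1–2 → average rank (1+2)/2 = 1.5.
Site 2 values → pooled ranks: 158→3, 128→6, 154→4, 163→1.5
Rank sum = 3 + 6 + 4 + 1.5 = 14.5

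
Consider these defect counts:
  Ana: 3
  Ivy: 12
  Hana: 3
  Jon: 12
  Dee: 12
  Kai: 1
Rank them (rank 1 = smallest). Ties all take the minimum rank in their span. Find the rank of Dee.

Sorted (ascending): 1, 3, 3, 12, 12, 12
The 2 values of 3 occupy positions 2–3 → each gets rank 2.
The 3 values of 12 occupy positions 4–6 → each gets rank 4.
Dee has value 12 → rank 4.

4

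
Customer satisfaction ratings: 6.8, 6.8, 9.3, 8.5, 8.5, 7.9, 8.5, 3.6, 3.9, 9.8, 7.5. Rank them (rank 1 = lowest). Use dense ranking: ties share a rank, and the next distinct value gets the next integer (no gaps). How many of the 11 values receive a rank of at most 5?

Sorted (ascending): 3.6, 3.9, 6.8, 6.8, 7.5, 7.9, 8.5, 8.5, 8.5, 9.3, 9.8
The 2 values of 6.8 share dense rank 3.
The 3 values of 8.5 share dense rank 6.
Remaining distinct values take the next consecutive integers.
Ranks ≤ 5: {1, 2, 3, 3, 4, 5} → 6 values.

6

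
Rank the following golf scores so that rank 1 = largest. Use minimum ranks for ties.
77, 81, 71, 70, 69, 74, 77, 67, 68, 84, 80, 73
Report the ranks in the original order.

4, 2, 8, 9, 10, 6, 4, 12, 11, 1, 3, 7

Sorted (descending): 84, 81, 80, 77, 77, 74, 73, 71, 70, 69, 68, 67
The 2 values of 77 occupy positions 4–5 → each gets rank 4.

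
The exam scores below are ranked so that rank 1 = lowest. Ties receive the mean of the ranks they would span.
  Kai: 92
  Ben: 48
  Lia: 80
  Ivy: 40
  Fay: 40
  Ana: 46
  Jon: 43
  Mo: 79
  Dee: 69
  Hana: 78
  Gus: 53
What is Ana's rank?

4

Sorted (ascending): 40, 40, 43, 46, 48, 53, 69, 78, 79, 80, 92
The 2 values of 40 occupy positions 1–2 → average rank (1+2)/2 = 1.5.
Ana has value 46 → rank 4.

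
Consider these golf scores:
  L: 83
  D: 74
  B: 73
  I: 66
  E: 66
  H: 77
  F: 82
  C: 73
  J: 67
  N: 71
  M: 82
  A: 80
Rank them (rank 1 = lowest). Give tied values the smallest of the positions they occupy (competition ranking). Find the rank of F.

Sorted (ascending): 66, 66, 67, 71, 73, 73, 74, 77, 80, 82, 82, 83
The 2 values of 66 occupy positions 1–2 → each gets rank 1.
The 2 values of 73 occupy positions 5–6 → each gets rank 5.
The 2 values of 82 occupy positions 10–11 → each gets rank 10.
F has value 82 → rank 10.

10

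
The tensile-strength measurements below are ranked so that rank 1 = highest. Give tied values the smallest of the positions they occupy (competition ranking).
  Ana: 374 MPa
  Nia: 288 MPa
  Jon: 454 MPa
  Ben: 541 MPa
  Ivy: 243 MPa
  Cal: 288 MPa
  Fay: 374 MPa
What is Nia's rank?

5

Sorted (descending): 541, 454, 374, 374, 288, 288, 243
The 2 values of 374 occupy positions 3–4 → each gets rank 3.
The 2 values of 288 occupy positions 5–6 → each gets rank 5.
Nia has value 288 MPa → rank 5.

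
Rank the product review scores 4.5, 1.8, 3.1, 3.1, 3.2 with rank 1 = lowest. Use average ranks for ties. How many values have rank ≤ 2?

1

Sorted (ascending): 1.8, 3.1, 3.1, 3.2, 4.5
The 2 values of 3.1 occupy positions 2–3 → average rank (2+3)/2 = 2.5.
Ranks ≤ 2: {1} → 1 value.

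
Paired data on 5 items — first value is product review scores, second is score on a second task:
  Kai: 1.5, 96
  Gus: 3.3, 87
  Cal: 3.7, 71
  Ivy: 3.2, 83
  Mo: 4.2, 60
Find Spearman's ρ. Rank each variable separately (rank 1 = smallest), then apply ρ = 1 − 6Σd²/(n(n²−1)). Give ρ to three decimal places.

Ranks of variable 1: 1, 3, 4, 2, 5
Ranks of variable 2: 5, 4, 2, 3, 1
d = r₁ − r₂: -4, -1, 2, -1, 4
d²: 16, 1, 4, 1, 16; Σd² = 38
ρ = 1 − 6·38/(5·24) = 1 − 228/120 = -0.900

-0.900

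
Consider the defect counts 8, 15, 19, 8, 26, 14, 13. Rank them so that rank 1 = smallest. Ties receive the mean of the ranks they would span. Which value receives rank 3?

13

Sorted (ascending): 8, 8, 13, 14, 15, 19, 26
The 2 values of 8 occupy positions 1–2 → average rank (1+2)/2 = 1.5.
Rank 3 → value 13.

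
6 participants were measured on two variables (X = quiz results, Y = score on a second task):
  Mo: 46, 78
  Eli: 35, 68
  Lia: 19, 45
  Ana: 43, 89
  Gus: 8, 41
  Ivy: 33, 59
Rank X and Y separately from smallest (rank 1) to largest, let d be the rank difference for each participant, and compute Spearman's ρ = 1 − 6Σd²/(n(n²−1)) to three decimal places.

Ranks of variable 1: 6, 4, 2, 5, 1, 3
Ranks of variable 2: 5, 4, 2, 6, 1, 3
d = r₁ − r₂: 1, 0, 0, -1, 0, 0
d²: 1, 0, 0, 1, 0, 0; Σd² = 2
ρ = 1 − 6·2/(6·35) = 1 − 12/210 = 0.943

0.943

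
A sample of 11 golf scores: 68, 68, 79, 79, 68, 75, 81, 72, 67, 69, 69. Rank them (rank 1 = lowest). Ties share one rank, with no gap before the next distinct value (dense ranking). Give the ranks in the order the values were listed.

2, 2, 6, 6, 2, 5, 7, 4, 1, 3, 3

Sorted (ascending): 67, 68, 68, 68, 69, 69, 72, 75, 79, 79, 81
The 3 values of 68 share dense rank 2.
The 2 values of 69 share dense rank 3.
The 2 values of 79 share dense rank 6.
Remaining distinct values take the next consecutive integers.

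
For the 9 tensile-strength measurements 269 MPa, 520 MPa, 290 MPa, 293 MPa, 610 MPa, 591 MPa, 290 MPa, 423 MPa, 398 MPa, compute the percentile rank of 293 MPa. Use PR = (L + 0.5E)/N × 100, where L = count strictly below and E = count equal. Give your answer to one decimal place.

N = 9.
Strictly below 293: 3. Equal to 293: 1.
PR = (3 + 0.5·1)/9 × 100 = 38.9

38.9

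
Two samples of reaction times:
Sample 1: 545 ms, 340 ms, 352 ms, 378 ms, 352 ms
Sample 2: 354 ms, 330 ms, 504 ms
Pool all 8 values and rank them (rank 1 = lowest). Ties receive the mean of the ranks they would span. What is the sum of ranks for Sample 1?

23

Sorted (ascending): 330, 340, 352, 352, 354, 378, 504, 545
The 2 values of 352 occupy positions 3–4 → average rank (3+4)/2 = 3.5.
Sample 1 values → pooled ranks: 545→8, 340→2, 352→3.5, 378→6, 352→3.5
Rank sum = 8 + 2 + 3.5 + 6 + 3.5 = 23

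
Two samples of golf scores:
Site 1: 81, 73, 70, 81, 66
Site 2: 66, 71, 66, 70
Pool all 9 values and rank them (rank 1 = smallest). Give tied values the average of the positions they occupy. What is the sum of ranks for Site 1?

30.5

Sorted (ascending): 66, 66, 66, 70, 70, 71, 73, 81, 81
The 3 values of 66 occupy positions 1–3 → average rank 2.
The 2 values of 70 occupy positions 4–5 → average rank (4+5)/2 = 4.5.
The 2 values of 81 occupy positions 8–9 → average rank (8+9)/2 = 8.5.
Site 1 values → pooled ranks: 81→8.5, 73→7, 70→4.5, 81→8.5, 66→2
Rank sum = 8.5 + 7 + 4.5 + 8.5 + 2 = 30.5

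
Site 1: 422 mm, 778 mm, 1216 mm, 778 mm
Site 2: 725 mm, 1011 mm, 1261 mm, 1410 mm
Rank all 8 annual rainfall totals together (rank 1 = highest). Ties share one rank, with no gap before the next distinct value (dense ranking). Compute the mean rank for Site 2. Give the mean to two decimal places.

Sorted (descending): 1410, 1261, 1216, 1011, 778, 778, 725, 422
The 2 values of 778 share dense rank 5.
Remaining distinct values take the next consecutive integers.
Site 2 values → pooled ranks: 725→6, 1011→4, 1261→2, 1410→1
Mean rank = (6 + 4 + 2 + 1) / 4 = 3.25

3.25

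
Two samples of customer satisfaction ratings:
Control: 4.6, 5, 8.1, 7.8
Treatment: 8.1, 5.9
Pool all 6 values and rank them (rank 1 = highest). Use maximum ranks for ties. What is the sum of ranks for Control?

16

Sorted (descending): 8.1, 8.1, 7.8, 5.9, 5, 4.6
The 2 values of 8.1 occupy positions 1–2 → each gets rank 2.
Control values → pooled ranks: 4.6→6, 5→5, 8.1→2, 7.8→3
Rank sum = 6 + 5 + 2 + 3 = 16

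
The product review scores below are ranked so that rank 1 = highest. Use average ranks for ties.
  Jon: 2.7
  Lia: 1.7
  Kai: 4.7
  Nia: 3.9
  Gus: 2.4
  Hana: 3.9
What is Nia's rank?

2.5

Sorted (descending): 4.7, 3.9, 3.9, 2.7, 2.4, 1.7
The 2 values of 3.9 occupy positions 2–3 → average rank (2+3)/2 = 2.5.
Nia has value 3.9 → rank 2.5.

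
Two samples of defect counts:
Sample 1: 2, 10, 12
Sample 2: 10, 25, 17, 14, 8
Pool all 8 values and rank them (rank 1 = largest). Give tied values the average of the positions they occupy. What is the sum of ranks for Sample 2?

Sorted (descending): 25, 17, 14, 12, 10, 10, 8, 2
The 2 values of 10 occupy positions 5–6 → average rank (5+6)/2 = 5.5.
Sample 2 values → pooled ranks: 10→5.5, 25→1, 17→2, 14→3, 8→7
Rank sum = 5.5 + 1 + 2 + 3 + 7 = 18.5

18.5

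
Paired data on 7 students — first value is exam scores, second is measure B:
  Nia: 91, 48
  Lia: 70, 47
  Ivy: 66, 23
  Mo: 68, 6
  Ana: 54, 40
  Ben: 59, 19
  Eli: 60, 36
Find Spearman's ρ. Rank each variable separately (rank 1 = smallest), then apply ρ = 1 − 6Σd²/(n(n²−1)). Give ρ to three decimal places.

Ranks of variable 1: 7, 6, 4, 5, 1, 2, 3
Ranks of variable 2: 7, 6, 3, 1, 5, 2, 4
d = r₁ − r₂: 0, 0, 1, 4, -4, 0, -1
d²: 0, 0, 1, 16, 16, 0, 1; Σd² = 34
ρ = 1 − 6·34/(7·48) = 1 − 204/336 = 0.393

0.393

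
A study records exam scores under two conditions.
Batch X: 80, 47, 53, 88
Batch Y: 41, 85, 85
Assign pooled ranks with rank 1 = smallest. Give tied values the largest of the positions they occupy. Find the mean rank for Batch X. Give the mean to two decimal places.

Sorted (ascending): 41, 47, 53, 80, 85, 85, 88
The 2 values of 85 occupy positions 5–6 → each gets rank 6.
Batch X values → pooled ranks: 80→4, 47→2, 53→3, 88→7
Mean rank = (4 + 2 + 3 + 7) / 4 = 4.00

4.00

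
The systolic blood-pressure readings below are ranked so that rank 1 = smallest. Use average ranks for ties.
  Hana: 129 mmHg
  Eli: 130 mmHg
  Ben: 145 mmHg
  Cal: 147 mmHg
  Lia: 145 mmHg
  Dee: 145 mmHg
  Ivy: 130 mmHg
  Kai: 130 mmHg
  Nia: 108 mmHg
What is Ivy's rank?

Sorted (ascending): 108, 129, 130, 130, 130, 145, 145, 145, 147
The 3 values of 130 occupy positions 3–5 → average rank 4.
The 3 values of 145 occupy positions 6–8 → average rank 7.
Ivy has value 130 mmHg → rank 4.

4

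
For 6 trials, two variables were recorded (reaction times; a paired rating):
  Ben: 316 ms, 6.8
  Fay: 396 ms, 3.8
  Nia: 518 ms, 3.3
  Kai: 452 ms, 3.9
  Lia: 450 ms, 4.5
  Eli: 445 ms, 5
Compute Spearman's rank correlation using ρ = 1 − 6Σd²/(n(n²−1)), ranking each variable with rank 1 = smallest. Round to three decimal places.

-0.657

Ranks of variable 1: 1, 2, 6, 5, 4, 3
Ranks of variable 2: 6, 2, 1, 3, 4, 5
d = r₁ − r₂: -5, 0, 5, 2, 0, -2
d²: 25, 0, 25, 4, 0, 4; Σd² = 58
ρ = 1 − 6·58/(6·35) = 1 − 348/210 = -0.657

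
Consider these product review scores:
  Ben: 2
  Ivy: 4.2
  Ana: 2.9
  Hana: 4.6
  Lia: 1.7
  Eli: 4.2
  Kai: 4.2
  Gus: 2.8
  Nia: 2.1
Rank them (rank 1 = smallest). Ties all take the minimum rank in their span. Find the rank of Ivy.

6

Sorted (ascending): 1.7, 2, 2.1, 2.8, 2.9, 4.2, 4.2, 4.2, 4.6
The 3 values of 4.2 occupy positions 6–8 → each gets rank 6.
Ivy has value 4.2 → rank 6.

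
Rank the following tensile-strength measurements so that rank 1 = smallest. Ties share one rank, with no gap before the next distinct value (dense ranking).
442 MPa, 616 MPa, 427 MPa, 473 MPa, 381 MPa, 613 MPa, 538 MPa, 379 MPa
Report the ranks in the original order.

Sorted (ascending): 379, 381, 427, 442, 473, 538, 613, 616
No ties — each value takes its position as its rank.

4, 8, 3, 5, 2, 7, 6, 1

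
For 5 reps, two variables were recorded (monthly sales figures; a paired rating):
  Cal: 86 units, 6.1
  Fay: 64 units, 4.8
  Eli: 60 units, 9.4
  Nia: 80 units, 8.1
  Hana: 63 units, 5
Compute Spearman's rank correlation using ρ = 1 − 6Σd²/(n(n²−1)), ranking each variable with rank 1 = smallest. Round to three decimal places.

-0.200

Ranks of variable 1: 5, 3, 1, 4, 2
Ranks of variable 2: 3, 1, 5, 4, 2
d = r₁ − r₂: 2, 2, -4, 0, 0
d²: 4, 4, 16, 0, 0; Σd² = 24
ρ = 1 − 6·24/(5·24) = 1 − 144/120 = -0.200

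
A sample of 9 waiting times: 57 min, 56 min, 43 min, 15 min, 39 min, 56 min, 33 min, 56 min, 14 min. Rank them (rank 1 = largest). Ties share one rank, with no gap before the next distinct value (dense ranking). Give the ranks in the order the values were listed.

1, 2, 3, 6, 4, 2, 5, 2, 7

Sorted (descending): 57, 56, 56, 56, 43, 39, 33, 15, 14
The 3 values of 56 share dense rank 2.
Remaining distinct values take the next consecutive integers.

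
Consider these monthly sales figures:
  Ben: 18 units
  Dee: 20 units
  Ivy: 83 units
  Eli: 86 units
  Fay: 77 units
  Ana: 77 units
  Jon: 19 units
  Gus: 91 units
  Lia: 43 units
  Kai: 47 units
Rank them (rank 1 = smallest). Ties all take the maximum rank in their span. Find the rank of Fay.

7

Sorted (ascending): 18, 19, 20, 43, 47, 77, 77, 83, 86, 91
The 2 values of 77 occupy positions 6–7 → each gets rank 7.
Fay has value 77 units → rank 7.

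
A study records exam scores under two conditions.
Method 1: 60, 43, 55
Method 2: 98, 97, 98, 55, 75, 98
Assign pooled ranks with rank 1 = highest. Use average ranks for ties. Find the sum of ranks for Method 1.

22.5

Sorted (descending): 98, 98, 98, 97, 75, 60, 55, 55, 43
The 3 values of 98 occupy positions 1–3 → average rank 2.
The 2 values of 55 occupy positions 7–8 → average rank (7+8)/2 = 7.5.
Method 1 values → pooled ranks: 60→6, 43→9, 55→7.5
Rank sum = 6 + 9 + 7.5 = 22.5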